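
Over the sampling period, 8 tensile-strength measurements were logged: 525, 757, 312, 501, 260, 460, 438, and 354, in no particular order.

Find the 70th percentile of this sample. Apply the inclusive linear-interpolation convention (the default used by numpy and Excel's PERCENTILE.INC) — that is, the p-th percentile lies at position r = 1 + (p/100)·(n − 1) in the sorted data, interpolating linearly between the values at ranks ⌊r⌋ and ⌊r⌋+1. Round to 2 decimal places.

496.90

Sorted: 260, 312, 354, 438, 460, 501, 525, 757.
n = 8.
r = 1 + (70/100)·(8 − 1) = 1 + 4.9 = 5.9.
Rank 5 is 460 and rank 6 is 501.
Interpolate: 460 + 0.9·(501 − 460) = 460 + 0.9·41 = 496.9.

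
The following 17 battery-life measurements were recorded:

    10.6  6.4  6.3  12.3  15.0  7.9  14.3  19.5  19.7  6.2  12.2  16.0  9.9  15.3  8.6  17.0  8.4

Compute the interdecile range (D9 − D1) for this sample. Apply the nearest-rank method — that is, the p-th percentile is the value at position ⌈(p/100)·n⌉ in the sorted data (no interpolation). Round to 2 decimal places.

Sorted: 6.2, 6.3, 6.4, 7.9, 8.4, 8.6, 9.9, 10.6, 12.2, 12.3, 14.3, 15.0, 15.3, 16.0, 17.0, 19.5, 19.7.
n = 17.
P10: rank ⌈10/100·17⌉ = 2 → 6.3.
P90: rank ⌈90/100·17⌉ = 16 → 19.5.
Difference: 19.5 − 6.3 = 13.2.

13.20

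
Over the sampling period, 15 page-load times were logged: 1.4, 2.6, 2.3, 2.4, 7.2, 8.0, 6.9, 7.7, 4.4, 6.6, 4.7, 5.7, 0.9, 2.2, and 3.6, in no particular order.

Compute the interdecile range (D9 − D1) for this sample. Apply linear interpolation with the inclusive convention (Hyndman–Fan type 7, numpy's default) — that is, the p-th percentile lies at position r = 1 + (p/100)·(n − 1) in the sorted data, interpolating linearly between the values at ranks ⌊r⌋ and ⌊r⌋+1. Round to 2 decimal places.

5.78

Sorted: 0.9, 1.4, 2.2, 2.3, 2.4, 2.6, 3.6, 4.4, 4.7, 5.7, 6.6, 6.9, 7.2, 7.7, 8.0.
n = 15.
P10: r = 2.4; ranks 2–3 are 1.4, 2.2; interpolating gives 1.72.
P90: r = 13.6; ranks 13–14 are 7.2, 7.7; interpolating gives 7.5.
Difference: 7.5 − 1.72 = 5.78.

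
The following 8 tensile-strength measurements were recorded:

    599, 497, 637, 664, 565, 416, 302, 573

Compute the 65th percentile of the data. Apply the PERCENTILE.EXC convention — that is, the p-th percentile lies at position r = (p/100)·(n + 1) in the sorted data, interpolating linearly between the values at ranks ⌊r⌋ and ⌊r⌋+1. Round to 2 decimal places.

595.10

Sorted: 302, 416, 497, 565, 573, 599, 637, 664.
n = 8.
r = (65/100)·(8 + 1) = 5.85.
Rank 5 is 573 and rank 6 is 599.
Interpolate: 573 + 0.85·(599 − 573) = 573 + 0.85·26 = 595.1.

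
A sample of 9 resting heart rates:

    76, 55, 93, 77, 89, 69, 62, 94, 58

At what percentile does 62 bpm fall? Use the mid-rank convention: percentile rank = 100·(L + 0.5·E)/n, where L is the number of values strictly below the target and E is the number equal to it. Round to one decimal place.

Sorted: 55, 58, 62, 69, 76, 77, 89, 93, 94.
Count below 62: L = 2; count equal: E = 1; n = 9.
Percentile rank = 100·(2 + 0.5·1)/9 = 100·2.5/9 = 27.78.

27.8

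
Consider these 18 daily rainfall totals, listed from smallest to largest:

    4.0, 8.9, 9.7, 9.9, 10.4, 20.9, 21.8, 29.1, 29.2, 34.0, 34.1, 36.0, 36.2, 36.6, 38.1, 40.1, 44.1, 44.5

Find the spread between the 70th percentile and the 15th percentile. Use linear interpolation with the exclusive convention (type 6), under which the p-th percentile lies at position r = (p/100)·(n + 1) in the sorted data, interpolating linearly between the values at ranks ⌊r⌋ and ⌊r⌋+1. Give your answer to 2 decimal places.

26.74

n = 18.
P15: r = 2.85; ranks 2–3 are 8.9, 9.7; interpolating gives 9.58.
P70: r = 13.3; ranks 13–14 are 36.2, 36.6; interpolating gives 36.32.
Difference: 36.32 − 9.58 = 26.74.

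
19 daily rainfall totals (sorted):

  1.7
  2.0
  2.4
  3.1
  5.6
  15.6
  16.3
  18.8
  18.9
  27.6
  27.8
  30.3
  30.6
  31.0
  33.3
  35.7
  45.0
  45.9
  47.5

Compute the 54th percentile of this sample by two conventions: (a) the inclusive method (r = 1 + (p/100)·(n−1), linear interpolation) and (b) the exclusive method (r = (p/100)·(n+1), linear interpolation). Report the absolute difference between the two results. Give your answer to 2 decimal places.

n = 19.
(a) r = 10.72; between ranks 10 (27.6) and 11 (27.8): 27.744.
(b) r = 10.8; between ranks 10 (27.6) and 11 (27.8): 27.76.
|27.744 − 27.76| = 0.016.

0.02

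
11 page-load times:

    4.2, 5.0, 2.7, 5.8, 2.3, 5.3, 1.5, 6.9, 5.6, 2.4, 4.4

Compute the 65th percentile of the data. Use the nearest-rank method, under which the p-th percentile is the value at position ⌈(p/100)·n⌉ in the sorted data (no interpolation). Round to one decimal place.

Sorted: 1.5, 2.3, 2.4, 2.7, 4.2, 4.4, 5.0, 5.3, 5.6, 5.8, 6.9.
n = 11.
Position = ⌈65/100 · 11⌉ = ⌈7.15⌉ = 8.
The value at rank 8 is 5.3.

5.3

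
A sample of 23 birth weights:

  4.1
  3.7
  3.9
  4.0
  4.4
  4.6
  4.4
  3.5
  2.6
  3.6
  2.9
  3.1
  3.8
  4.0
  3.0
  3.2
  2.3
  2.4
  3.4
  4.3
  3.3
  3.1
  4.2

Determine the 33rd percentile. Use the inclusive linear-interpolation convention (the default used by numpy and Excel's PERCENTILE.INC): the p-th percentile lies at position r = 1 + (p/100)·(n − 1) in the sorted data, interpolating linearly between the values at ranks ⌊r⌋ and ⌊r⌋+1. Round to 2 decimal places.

3.23

Sorted: 2.3, 2.4, 2.6, 2.9, 3.0, 3.1, 3.1, 3.2, 3.3, 3.4, 3.5, 3.6, 3.7, 3.8, 3.9, 4.0, 4.0, 4.1, 4.2, 4.3, 4.4, 4.4, 4.6.
n = 23.
r = 1 + (33/100)·(23 − 1) = 1 + 7.26 = 8.26.
Rank 8 is 3.2 and rank 9 is 3.3.
Interpolate: 3.2 + 0.26·(3.3 − 3.2) = 3.2 + 0.26·0.1 = 3.226.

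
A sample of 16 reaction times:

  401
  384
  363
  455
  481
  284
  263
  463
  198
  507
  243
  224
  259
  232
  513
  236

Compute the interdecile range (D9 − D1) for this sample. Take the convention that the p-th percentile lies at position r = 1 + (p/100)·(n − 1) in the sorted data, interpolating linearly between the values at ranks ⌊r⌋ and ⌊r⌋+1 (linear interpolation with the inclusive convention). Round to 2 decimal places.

Sorted: 198, 224, 232, 236, 243, 259, 263, 284, 363, 384, 401, 455, 463, 481, 507, 513.
n = 16.
P10: r = 2.5; ranks 2–3 are 224, 232; interpolating gives 228.
P90: r = 14.5; ranks 14–15 are 481, 507; interpolating gives 494.
Difference: 494 − 228 = 266.

266.00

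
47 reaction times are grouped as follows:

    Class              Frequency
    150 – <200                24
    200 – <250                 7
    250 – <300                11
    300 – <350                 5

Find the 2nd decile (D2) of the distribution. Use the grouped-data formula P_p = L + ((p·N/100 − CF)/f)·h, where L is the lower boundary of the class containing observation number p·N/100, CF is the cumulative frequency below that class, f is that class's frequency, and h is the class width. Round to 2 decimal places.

N = 47; target position k = 20/100 · 47 = 9.4.
Cumulative frequencies: 24, 31, 42, 47.
Observation 9.4 falls in the class 150 – <200.
L = 150, CF = 0, f = 24, h = 50.
P20 = 150 + ((9.4 − 0)/24)·50 = 150 + 19.5833 = 169.583.

169.58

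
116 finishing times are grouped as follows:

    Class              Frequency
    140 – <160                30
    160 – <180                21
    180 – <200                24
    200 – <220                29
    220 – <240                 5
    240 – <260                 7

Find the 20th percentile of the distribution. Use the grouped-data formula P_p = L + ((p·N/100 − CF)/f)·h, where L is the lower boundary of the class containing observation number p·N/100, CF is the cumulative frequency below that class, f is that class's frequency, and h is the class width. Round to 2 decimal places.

155.47

N = 116; target position k = 20/100 · 116 = 23.2.
Cumulative frequencies: 30, 51, 75, 104, 109, 116.
Observation 23.2 falls in the class 140 – <160.
L = 140, CF = 0, f = 30, h = 20.
P20 = 140 + ((23.2 − 0)/30)·20 = 140 + 15.4667 = 155.467.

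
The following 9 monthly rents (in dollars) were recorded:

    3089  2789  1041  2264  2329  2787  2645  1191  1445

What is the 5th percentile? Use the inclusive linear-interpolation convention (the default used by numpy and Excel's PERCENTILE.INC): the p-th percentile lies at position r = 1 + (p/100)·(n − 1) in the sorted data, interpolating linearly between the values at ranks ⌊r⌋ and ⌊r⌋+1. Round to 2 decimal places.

Sorted: 1041, 1191, 1445, 2264, 2329, 2645, 2787, 2789, 3089.
n = 9.
r = 1 + (5/100)·(9 − 1) = 1 + 0.4 = 1.4.
Rank 1 is 1041 and rank 2 is 1191.
Interpolate: 1041 + 0.4·(1191 − 1041) = 1041 + 0.4·150 = 1101.

1101.00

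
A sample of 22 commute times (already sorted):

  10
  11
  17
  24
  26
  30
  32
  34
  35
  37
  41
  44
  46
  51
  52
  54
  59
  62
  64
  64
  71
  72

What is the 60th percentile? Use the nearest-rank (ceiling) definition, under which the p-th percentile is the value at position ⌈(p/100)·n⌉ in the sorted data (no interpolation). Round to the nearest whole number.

n = 22.
Position = ⌈60/100 · 22⌉ = ⌈13.2⌉ = 14.
The value at rank 14 is 51.

51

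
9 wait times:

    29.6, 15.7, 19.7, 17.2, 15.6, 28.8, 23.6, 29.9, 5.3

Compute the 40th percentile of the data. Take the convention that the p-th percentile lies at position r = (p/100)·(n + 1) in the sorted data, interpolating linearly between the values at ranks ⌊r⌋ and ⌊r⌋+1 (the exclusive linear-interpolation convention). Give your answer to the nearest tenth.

17.2

Sorted: 5.3, 15.6, 15.7, 17.2, 19.7, 23.6, 28.8, 29.6, 29.9.
n = 9.
r = (40/100)·(9 + 1) = 4.
r is an integer, so P40 is the value at rank 4: 17.2.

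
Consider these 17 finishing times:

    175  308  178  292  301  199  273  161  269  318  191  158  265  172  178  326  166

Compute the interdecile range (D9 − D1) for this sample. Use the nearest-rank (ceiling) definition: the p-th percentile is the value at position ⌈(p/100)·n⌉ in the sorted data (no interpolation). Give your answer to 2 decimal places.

Sorted: 158, 161, 166, 172, 175, 178, 178, 191, 199, 265, 269, 273, 292, 301, 308, 318, 326.
n = 17.
P10: rank ⌈10/100·17⌉ = 2 → 161.
P90: rank ⌈90/100·17⌉ = 16 → 318.
Difference: 318 − 161 = 157.

157.00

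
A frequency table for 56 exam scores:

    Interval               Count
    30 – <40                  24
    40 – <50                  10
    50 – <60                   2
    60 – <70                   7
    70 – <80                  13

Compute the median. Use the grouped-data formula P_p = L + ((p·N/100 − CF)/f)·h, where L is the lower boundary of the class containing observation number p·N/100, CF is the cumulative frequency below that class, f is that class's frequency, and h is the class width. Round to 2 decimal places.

44.00

N = 56; target position k = 50/100 · 56 = 28.
Cumulative frequencies: 24, 34, 36, 43, 56.
Observation 28 falls in the class 40 – <50.
L = 40, CF = 24, f = 10, h = 10.
P50 = 40 + ((28 − 24)/10)·10 = 40 + 4 = 44.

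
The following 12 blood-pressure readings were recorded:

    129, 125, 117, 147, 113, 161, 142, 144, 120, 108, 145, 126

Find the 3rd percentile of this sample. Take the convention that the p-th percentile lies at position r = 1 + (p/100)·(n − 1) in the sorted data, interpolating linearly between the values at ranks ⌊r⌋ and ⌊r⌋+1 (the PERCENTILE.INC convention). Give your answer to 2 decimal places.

109.65

Sorted: 108, 113, 117, 120, 125, 126, 129, 142, 144, 145, 147, 161.
n = 12.
r = 1 + (3/100)·(12 − 1) = 1 + 0.33 = 1.33.
Rank 1 is 108 and rank 2 is 113.
Interpolate: 108 + 0.33·(113 − 108) = 108 + 0.33·5 = 109.65.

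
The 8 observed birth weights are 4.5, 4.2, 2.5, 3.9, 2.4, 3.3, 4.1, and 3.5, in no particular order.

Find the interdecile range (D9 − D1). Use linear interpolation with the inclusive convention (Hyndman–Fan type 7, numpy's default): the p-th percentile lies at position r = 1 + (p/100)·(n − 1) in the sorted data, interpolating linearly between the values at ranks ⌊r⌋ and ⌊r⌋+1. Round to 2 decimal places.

Sorted: 2.4, 2.5, 3.3, 3.5, 3.9, 4.1, 4.2, 4.5.
n = 8.
P10: r = 1.7; ranks 1–2 are 2.4, 2.5; interpolating gives 2.47.
P90: r = 7.3; ranks 7–8 are 4.2, 4.5; interpolating gives 4.29.
Difference: 4.29 − 2.47 = 1.82.

1.82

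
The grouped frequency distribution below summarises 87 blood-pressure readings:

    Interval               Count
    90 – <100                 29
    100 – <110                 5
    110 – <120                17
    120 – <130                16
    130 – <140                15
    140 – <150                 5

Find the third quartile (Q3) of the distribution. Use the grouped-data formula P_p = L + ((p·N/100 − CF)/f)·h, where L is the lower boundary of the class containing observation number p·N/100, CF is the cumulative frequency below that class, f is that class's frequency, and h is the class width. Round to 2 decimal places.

128.91

N = 87; target position k = 75/100 · 87 = 65.25.
Cumulative frequencies: 29, 34, 51, 67, 82, 87.
Observation 65.25 falls in the class 120 – <130.
L = 120, CF = 51, f = 16, h = 10.
P75 = 120 + ((65.25 − 51)/16)·10 = 120 + 8.90625 = 128.906.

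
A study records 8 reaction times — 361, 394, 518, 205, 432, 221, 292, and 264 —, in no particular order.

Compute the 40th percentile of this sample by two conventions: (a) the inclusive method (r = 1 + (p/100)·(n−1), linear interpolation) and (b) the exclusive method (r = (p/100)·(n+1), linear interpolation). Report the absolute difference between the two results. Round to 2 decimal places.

5.60

Sorted: 205, 221, 264, 292, 361, 394, 432, 518.
n = 8.
(a) r = 3.8; between ranks 3 (264) and 4 (292): 286.4.
(b) r = 3.6; between ranks 3 (264) and 4 (292): 280.8.
|286.4 − 280.8| = 5.6.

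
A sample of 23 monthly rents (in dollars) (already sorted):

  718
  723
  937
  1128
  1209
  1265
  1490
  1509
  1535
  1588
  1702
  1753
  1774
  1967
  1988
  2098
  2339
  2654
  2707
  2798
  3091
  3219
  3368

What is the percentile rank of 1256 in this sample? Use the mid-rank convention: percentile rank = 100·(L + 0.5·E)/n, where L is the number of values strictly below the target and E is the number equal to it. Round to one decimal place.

21.7

Count below 1256: L = 5; count equal: E = 0; n = 23.
Percentile rank = 100·(5 + 0.5·0)/23 = 100·5/23 = 21.74.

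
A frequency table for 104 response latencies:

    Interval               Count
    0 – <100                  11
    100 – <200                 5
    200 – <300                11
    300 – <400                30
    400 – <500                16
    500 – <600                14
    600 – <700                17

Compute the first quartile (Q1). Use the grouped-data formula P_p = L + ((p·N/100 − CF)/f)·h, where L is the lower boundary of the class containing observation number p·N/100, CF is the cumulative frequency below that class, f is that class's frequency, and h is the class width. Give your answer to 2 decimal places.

290.91

N = 104; target position k = 25/100 · 104 = 26.
Cumulative frequencies: 11, 16, 27, 57, 73, 87, 104.
Observation 26 falls in the class 200 – <300.
L = 200, CF = 16, f = 11, h = 100.
P25 = 200 + ((26 − 16)/11)·100 = 200 + 90.9091 = 290.909.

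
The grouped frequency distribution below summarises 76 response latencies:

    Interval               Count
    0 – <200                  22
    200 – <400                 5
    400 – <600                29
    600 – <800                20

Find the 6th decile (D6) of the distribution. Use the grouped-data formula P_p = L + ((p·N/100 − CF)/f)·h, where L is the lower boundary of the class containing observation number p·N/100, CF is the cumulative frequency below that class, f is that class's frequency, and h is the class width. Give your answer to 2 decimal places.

N = 76; target position k = 60/100 · 76 = 45.6.
Cumulative frequencies: 22, 27, 56, 76.
Observation 45.6 falls in the class 400 – <600.
L = 400, CF = 27, f = 29, h = 200.
P60 = 400 + ((45.6 − 27)/29)·200 = 400 + 128.276 = 528.276.

528.28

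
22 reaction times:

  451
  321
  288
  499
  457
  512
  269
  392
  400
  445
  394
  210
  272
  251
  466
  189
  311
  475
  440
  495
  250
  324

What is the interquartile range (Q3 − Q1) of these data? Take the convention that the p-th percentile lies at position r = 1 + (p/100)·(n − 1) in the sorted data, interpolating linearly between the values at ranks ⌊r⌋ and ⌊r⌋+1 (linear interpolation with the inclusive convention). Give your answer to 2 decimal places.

Sorted: 189, 210, 250, 251, 269, 272, 288, 311, 321, 324, 392, 394, 400, 440, 445, 451, 457, 466, 475, 495, 499, 512.
n = 22.
P25: r = 6.25; ranks 6–7 are 272, 288; interpolating gives 276.
P75: r = 16.75; ranks 16–17 are 451, 457; interpolating gives 455.5.
Difference: 455.5 − 276 = 179.5.

179.50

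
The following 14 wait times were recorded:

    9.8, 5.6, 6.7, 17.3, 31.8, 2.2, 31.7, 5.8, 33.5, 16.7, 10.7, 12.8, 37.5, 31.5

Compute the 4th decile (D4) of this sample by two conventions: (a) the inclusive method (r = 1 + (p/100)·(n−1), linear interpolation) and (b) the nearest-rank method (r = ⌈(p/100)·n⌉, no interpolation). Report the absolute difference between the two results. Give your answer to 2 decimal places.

0.42

Sorted: 2.2, 5.6, 5.8, 6.7, 9.8, 10.7, 12.8, 16.7, 17.3, 31.5, 31.7, 31.8, 33.5, 37.5.
n = 14.
(a) r = 6.2; between ranks 6 (10.7) and 7 (12.8): 11.12.
(b) the nearest-rank method: rank 6 → 10.7.
|11.12 − 10.7| = 0.42.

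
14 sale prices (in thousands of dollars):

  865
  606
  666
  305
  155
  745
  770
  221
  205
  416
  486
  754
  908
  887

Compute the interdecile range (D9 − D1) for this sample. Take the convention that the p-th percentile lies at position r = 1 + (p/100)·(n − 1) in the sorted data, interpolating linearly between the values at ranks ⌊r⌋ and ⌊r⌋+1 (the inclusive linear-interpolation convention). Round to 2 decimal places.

Sorted: 155, 205, 221, 305, 416, 486, 606, 666, 745, 754, 770, 865, 887, 908.
n = 14.
P10: r = 2.3; ranks 2–3 are 205, 221; interpolating gives 209.8.
P90: r = 12.7; ranks 12–13 are 865, 887; interpolating gives 880.4.
Difference: 880.4 − 209.8 = 670.6.

670.60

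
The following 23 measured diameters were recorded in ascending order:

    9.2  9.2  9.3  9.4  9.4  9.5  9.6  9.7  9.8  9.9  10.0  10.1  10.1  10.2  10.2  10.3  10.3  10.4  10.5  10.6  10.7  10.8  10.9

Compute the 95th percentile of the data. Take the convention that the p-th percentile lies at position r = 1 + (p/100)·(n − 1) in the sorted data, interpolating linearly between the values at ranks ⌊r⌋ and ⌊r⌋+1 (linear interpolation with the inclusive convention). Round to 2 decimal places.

n = 23.
r = 1 + (95/100)·(23 − 1) = 1 + 20.9 = 21.9.
Rank 21 is 10.7 and rank 22 is 10.8.
Interpolate: 10.7 + 0.9·(10.8 − 10.7) = 10.7 + 0.9·0.1 = 10.79.

10.79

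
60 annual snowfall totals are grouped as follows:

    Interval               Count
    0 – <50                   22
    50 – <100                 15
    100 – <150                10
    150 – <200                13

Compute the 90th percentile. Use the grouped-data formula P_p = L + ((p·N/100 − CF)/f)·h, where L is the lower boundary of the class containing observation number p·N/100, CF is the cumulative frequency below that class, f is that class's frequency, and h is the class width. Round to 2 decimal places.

176.92

N = 60; target position k = 90/100 · 60 = 54.
Cumulative frequencies: 22, 37, 47, 60.
Observation 54 falls in the class 150 – <200.
L = 150, CF = 47, f = 13, h = 50.
P90 = 150 + ((54 − 47)/13)·50 = 150 + 26.9231 = 176.923.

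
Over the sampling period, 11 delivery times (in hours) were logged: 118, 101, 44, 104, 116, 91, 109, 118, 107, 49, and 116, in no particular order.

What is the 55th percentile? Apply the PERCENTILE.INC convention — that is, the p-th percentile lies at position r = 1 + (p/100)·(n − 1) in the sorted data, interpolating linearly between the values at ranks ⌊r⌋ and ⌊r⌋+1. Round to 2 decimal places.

Sorted: 44, 49, 91, 101, 104, 107, 109, 116, 116, 118, 118.
n = 11.
r = 1 + (55/100)·(11 − 1) = 1 + 5.5 = 6.5.
Rank 6 is 107 and rank 7 is 109.
Interpolate: 107 + 0.5·(109 − 107) = 107 + 0.5·2 = 108.

108.00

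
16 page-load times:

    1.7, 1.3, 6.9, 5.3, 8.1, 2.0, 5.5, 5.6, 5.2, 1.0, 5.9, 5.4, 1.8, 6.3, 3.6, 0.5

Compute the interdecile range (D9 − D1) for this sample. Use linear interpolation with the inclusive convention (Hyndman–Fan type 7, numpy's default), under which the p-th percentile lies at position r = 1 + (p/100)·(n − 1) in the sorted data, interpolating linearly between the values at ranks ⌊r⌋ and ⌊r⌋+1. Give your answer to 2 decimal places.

5.45

Sorted: 0.5, 1.0, 1.3, 1.7, 1.8, 2.0, 3.6, 5.2, 5.3, 5.4, 5.5, 5.6, 5.9, 6.3, 6.9, 8.1.
n = 16.
P10: r = 2.5; ranks 2–3 are 1.0, 1.3; interpolating gives 1.15.
P90: r = 14.5; ranks 14–15 are 6.3, 6.9; interpolating gives 6.6.
Difference: 6.6 − 1.15 = 5.45.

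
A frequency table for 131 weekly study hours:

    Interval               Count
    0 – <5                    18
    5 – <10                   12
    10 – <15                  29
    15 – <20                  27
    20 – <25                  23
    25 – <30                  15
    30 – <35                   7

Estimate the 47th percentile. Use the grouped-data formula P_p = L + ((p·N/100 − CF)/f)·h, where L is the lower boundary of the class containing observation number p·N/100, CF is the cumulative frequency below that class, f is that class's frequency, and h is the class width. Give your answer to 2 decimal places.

N = 131; target position k = 47/100 · 131 = 61.57.
Cumulative frequencies: 18, 30, 59, 86, 109, 124, 131.
Observation 61.57 falls in the class 15 – <20.
L = 15, CF = 59, f = 27, h = 5.
P47 = 15 + ((61.57 − 59)/27)·5 = 15 + 0.475926 = 15.4759.

15.48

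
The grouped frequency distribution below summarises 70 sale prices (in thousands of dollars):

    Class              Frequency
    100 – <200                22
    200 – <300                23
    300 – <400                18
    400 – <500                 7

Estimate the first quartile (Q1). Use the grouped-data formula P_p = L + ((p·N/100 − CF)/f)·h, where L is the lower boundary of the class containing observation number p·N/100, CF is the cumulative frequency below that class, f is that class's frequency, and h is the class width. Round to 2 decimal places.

N = 70; target position k = 25/100 · 70 = 17.5.
Cumulative frequencies: 22, 45, 63, 70.
Observation 17.5 falls in the class 100 – <200.
L = 100, CF = 0, f = 22, h = 100.
P25 = 100 + ((17.5 − 0)/22)·100 = 100 + 79.5455 = 179.545.

179.55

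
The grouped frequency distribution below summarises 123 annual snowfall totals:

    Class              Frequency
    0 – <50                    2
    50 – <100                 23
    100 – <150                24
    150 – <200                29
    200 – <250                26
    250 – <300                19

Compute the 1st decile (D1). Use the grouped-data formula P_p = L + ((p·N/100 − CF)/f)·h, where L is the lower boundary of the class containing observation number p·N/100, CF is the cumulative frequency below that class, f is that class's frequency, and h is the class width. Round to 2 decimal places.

N = 123; target position k = 10/100 · 123 = 12.3.
Cumulative frequencies: 2, 25, 49, 78, 104, 123.
Observation 12.3 falls in the class 50 – <100.
L = 50, CF = 2, f = 23, h = 50.
P10 = 50 + ((12.3 − 2)/23)·50 = 50 + 22.3913 = 72.3913.

72.39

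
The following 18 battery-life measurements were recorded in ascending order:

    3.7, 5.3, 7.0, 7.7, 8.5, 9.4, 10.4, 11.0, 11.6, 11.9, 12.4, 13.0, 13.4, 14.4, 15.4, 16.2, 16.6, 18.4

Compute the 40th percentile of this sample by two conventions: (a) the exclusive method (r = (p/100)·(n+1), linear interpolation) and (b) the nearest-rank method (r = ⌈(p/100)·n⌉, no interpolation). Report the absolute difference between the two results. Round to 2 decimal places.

0.24

n = 18.
(a) r = 7.6; between ranks 7 (10.4) and 8 (11.0): 10.76.
(b) the nearest-rank method: rank 8 → 11.
|10.76 − 11| = 0.24.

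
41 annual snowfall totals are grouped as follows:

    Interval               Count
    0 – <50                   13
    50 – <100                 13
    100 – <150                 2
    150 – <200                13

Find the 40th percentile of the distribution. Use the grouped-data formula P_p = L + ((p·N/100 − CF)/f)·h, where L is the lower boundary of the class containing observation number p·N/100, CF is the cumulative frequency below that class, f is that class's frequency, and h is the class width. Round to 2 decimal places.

63.08

N = 41; target position k = 40/100 · 41 = 16.4.
Cumulative frequencies: 13, 26, 28, 41.
Observation 16.4 falls in the class 50 – <100.
L = 50, CF = 13, f = 13, h = 50.
P40 = 50 + ((16.4 − 13)/13)·50 = 50 + 13.0769 = 63.0769.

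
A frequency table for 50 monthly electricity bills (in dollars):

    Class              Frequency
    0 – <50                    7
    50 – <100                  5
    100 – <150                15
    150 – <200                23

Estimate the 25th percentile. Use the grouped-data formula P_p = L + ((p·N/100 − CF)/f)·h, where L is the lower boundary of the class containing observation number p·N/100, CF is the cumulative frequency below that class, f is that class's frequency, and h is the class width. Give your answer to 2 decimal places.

N = 50; target position k = 25/100 · 50 = 12.5.
Cumulative frequencies: 7, 12, 27, 50.
Observation 12.5 falls in the class 100 – <150.
L = 100, CF = 12, f = 15, h = 50.
P25 = 100 + ((12.5 − 12)/15)·50 = 100 + 1.66667 = 101.667.

101.67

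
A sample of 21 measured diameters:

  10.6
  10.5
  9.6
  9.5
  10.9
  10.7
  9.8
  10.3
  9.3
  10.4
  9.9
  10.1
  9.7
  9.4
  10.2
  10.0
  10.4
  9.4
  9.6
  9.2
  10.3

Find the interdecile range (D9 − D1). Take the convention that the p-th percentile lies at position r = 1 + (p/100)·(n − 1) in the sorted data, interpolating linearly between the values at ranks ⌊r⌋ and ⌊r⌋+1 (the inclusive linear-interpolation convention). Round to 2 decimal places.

1.20

Sorted: 9.2, 9.3, 9.4, 9.4, 9.5, 9.6, 9.6, 9.7, 9.8, 9.9, 10.0, 10.1, 10.2, 10.3, 10.3, 10.4, 10.4, 10.5, 10.6, 10.7, 10.9.
n = 21.
P10: r = 3 (integer) → 9.4.
P90: r = 19 (integer) → 10.6.
Difference: 10.6 − 9.4 = 1.2.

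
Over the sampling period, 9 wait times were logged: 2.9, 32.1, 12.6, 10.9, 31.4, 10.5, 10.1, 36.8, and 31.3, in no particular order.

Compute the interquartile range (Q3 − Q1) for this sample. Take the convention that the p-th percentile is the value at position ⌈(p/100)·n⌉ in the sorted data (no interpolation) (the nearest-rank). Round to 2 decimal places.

Sorted: 2.9, 10.1, 10.5, 10.9, 12.6, 31.3, 31.4, 32.1, 36.8.
n = 9.
P25: rank ⌈25/100·9⌉ = 3 → 10.5.
P75: rank ⌈75/100·9⌉ = 7 → 31.4.
Difference: 31.4 − 10.5 = 20.9.

20.90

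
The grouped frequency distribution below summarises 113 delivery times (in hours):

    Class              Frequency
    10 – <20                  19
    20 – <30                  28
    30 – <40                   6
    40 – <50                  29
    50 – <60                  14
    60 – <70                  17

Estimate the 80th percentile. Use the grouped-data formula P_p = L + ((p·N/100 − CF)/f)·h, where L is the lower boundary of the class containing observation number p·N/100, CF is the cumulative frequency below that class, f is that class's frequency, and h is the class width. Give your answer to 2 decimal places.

N = 113; target position k = 80/100 · 113 = 90.4.
Cumulative frequencies: 19, 47, 53, 82, 96, 113.
Observation 90.4 falls in the class 50 – <60.
L = 50, CF = 82, f = 14, h = 10.
P80 = 50 + ((90.4 − 82)/14)·10 = 50 + 6 = 56.

56.00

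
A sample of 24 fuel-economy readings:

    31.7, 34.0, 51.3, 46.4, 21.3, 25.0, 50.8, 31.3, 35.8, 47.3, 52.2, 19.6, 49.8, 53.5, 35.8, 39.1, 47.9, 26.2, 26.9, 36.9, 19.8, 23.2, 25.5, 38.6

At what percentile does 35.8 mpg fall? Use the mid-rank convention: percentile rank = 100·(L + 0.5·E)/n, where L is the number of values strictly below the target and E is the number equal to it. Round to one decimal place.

Sorted: 19.6, 19.8, 21.3, 23.2, 25.0, 25.5, 26.2, 26.9, 31.3, 31.7, 34.0, 35.8, 35.8, 36.9, 38.6, 39.1, 46.4, 47.3, 47.9, 49.8, 50.8, 51.3, 52.2, 53.5.
Count below 35.8: L = 11; count equal: E = 2; n = 24.
Percentile rank = 100·(11 + 0.5·2)/24 = 100·12/24 = 50.

50.0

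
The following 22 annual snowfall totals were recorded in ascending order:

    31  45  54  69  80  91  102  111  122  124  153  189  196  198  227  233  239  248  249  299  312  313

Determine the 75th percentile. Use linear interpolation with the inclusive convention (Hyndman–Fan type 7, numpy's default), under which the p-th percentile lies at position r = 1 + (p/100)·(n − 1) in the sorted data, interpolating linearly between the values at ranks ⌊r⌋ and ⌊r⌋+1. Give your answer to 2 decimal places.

n = 22.
r = 1 + (75/100)·(22 − 1) = 1 + 15.75 = 16.75.
Rank 16 is 233 and rank 17 is 239.
Interpolate: 233 + 0.75·(239 − 233) = 233 + 0.75·6 = 237.5.

237.50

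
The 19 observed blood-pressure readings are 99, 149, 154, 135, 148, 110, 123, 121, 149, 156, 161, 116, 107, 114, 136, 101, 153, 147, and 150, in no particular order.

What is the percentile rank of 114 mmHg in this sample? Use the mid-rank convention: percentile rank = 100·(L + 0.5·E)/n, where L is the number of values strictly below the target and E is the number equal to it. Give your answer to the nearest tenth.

Sorted: 99, 101, 107, 110, 114, 116, 121, 123, 135, 136, 147, 148, 149, 149, 150, 153, 154, 156, 161.
Count below 114: L = 4; count equal: E = 1; n = 19.
Percentile rank = 100·(4 + 0.5·1)/19 = 100·4.5/19 = 23.68.

23.7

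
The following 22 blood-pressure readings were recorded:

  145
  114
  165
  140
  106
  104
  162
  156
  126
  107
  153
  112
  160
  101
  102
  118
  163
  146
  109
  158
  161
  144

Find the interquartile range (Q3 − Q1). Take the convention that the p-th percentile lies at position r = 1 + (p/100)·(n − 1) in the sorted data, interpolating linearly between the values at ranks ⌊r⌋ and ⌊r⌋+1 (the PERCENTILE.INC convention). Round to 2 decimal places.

Sorted: 101, 102, 104, 106, 107, 109, 112, 114, 118, 126, 140, 144, 145, 146, 153, 156, 158, 160, 161, 162, 163, 165.
n = 22.
P25: r = 6.25; ranks 6–7 are 109, 112; interpolating gives 109.75.
P75: r = 16.75; ranks 16–17 are 156, 158; interpolating gives 157.5.
Difference: 157.5 − 109.75 = 47.75.

47.75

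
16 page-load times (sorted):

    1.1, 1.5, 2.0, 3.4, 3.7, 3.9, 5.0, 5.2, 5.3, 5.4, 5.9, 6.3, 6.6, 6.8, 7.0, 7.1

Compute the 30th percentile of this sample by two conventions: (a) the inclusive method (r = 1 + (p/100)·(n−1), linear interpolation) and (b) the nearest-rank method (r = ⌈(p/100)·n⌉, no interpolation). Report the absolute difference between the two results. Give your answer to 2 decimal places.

n = 16.
(a) r = 5.5; between ranks 5 (3.7) and 6 (3.9): 3.8.
(b) the nearest-rank method: rank 5 → 3.7.
|3.8 − 3.7| = 0.1.

0.10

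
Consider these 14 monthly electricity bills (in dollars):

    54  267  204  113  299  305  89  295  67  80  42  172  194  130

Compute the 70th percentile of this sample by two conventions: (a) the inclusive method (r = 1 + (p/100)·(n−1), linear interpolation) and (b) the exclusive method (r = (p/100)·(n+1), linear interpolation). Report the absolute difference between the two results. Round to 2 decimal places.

Sorted: 42, 54, 67, 80, 89, 113, 130, 172, 194, 204, 267, 295, 299, 305.
n = 14.
(a) r = 10.1; between ranks 10 (204) and 11 (267): 210.3.
(b) r = 10.5; between ranks 10 (204) and 11 (267): 235.5.
|210.3 − 235.5| = 25.2.

25.20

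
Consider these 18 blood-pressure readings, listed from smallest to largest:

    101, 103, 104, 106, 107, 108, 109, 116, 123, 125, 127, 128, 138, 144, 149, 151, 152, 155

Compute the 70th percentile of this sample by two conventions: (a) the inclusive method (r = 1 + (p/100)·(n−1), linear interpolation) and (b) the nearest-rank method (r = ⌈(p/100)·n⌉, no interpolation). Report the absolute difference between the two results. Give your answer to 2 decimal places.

1.00

n = 18.
(a) r = 12.9; between ranks 12 (128) and 13 (138): 137.
(b) the nearest-rank method: rank 13 → 138.
|137 − 138| = 1.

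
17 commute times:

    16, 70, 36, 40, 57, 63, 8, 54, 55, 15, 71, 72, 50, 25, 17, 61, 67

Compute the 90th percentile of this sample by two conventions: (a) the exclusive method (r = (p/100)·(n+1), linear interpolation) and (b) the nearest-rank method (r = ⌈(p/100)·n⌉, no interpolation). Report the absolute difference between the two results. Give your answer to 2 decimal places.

Sorted: 8, 15, 16, 17, 25, 36, 40, 50, 54, 55, 57, 61, 63, 67, 70, 71, 72.
n = 17.
(a) r = 16.2; between ranks 16 (71) and 17 (72): 71.2.
(b) the nearest-rank method: rank 16 → 71.
|71.2 − 71| = 0.2.

0.20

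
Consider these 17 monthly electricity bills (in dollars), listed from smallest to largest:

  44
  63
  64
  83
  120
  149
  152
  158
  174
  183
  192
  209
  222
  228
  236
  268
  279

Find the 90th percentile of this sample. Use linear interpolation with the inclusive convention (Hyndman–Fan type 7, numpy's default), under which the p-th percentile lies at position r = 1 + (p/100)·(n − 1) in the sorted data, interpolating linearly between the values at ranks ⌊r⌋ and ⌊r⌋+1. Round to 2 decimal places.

248.80

n = 17.
r = 1 + (90/100)·(17 − 1) = 1 + 14.4 = 15.4.
Rank 15 is 236 and rank 16 is 268.
Interpolate: 236 + 0.4·(268 − 236) = 236 + 0.4·32 = 248.8.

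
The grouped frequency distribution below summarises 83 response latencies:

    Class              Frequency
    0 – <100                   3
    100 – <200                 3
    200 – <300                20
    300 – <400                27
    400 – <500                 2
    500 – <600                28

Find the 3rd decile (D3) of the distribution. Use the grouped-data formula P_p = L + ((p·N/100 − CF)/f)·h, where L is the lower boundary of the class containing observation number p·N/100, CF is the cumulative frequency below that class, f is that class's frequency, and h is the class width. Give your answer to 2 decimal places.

294.50

N = 83; target position k = 30/100 · 83 = 24.9.
Cumulative frequencies: 3, 6, 26, 53, 55, 83.
Observation 24.9 falls in the class 200 – <300.
L = 200, CF = 6, f = 20, h = 100.
P30 = 200 + ((24.9 − 6)/20)·100 = 200 + 94.5 = 294.5.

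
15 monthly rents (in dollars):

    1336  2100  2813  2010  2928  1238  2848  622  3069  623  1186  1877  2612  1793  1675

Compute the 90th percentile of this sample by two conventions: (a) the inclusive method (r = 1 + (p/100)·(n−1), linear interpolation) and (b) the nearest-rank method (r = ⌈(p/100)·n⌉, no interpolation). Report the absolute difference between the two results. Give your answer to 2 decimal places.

32.00

Sorted: 622, 623, 1186, 1238, 1336, 1675, 1793, 1877, 2010, 2100, 2612, 2813, 2848, 2928, 3069.
n = 15.
(a) r = 13.6; between ranks 13 (2848) and 14 (2928): 2896.
(b) the nearest-rank method: rank 14 → 2928.
|2896 − 2928| = 32.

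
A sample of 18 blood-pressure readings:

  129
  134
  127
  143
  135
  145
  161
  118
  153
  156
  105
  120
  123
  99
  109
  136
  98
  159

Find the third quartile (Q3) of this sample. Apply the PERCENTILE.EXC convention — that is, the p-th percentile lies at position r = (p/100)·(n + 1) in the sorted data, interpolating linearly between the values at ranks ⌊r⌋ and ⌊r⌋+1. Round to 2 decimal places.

147.00

Sorted: 98, 99, 105, 109, 118, 120, 123, 127, 129, 134, 135, 136, 143, 145, 153, 156, 159, 161.
n = 18.
r = (75/100)·(18 + 1) = 14.25.
Rank 14 is 145 and rank 15 is 153.
Interpolate: 145 + 0.25·(153 − 145) = 145 + 0.25·8 = 147.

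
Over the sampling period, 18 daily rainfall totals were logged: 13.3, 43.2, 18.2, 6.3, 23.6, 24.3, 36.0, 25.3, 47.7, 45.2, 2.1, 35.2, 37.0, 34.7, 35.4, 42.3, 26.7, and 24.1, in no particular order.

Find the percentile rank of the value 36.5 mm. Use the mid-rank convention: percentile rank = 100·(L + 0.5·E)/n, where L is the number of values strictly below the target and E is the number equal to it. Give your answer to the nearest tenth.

72.2

Sorted: 2.1, 6.3, 13.3, 18.2, 23.6, 24.1, 24.3, 25.3, 26.7, 34.7, 35.2, 35.4, 36.0, 37.0, 42.3, 43.2, 45.2, 47.7.
Count below 36.5: L = 13; count equal: E = 0; n = 18.
Percentile rank = 100·(13 + 0.5·0)/18 = 100·13/18 = 72.22.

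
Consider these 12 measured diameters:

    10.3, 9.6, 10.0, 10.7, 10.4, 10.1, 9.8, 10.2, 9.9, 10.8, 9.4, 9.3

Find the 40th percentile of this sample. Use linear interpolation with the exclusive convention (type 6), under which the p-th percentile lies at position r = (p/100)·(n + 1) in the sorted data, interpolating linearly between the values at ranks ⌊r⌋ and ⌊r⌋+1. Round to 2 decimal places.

9.92

Sorted: 9.3, 9.4, 9.6, 9.8, 9.9, 10.0, 10.1, 10.2, 10.3, 10.4, 10.7, 10.8.
n = 12.
r = (40/100)·(12 + 1) = 5.2.
Rank 5 is 9.9 and rank 6 is 10.0.
Interpolate: 9.9 + 0.2·(10.0 − 9.9) = 9.9 + 0.2·0.1 = 9.92.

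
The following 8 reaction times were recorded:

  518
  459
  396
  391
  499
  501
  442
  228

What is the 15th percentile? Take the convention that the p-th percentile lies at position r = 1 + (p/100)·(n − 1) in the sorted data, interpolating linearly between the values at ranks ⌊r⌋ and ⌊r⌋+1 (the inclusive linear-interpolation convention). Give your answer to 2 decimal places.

391.25

Sorted: 228, 391, 396, 442, 459, 499, 501, 518.
n = 8.
r = 1 + (15/100)·(8 − 1) = 1 + 1.05 = 2.05.
Rank 2 is 391 and rank 3 is 396.
Interpolate: 391 + 0.05·(396 − 391) = 391 + 0.05·5 = 391.25.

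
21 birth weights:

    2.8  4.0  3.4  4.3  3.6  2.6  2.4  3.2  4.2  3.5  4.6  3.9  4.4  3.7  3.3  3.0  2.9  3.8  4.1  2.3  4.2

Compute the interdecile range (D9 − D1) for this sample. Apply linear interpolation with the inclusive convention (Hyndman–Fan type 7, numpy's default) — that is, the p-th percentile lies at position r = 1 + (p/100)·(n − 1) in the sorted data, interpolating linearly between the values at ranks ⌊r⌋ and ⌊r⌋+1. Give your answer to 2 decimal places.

Sorted: 2.3, 2.4, 2.6, 2.8, 2.9, 3.0, 3.2, 3.3, 3.4, 3.5, 3.6, 3.7, 3.8, 3.9, 4.0, 4.1, 4.2, 4.2, 4.3, 4.4, 4.6.
n = 21.
P10: r = 3 (integer) → 2.6.
P90: r = 19 (integer) → 4.3.
Difference: 4.3 − 2.6 = 1.7.

1.70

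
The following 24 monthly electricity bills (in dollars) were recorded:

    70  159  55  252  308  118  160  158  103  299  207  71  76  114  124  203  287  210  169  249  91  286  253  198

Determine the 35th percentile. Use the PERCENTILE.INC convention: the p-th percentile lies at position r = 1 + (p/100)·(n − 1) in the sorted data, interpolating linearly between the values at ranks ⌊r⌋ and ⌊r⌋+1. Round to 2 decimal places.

125.70

Sorted: 55, 70, 71, 76, 91, 103, 114, 118, 124, 158, 159, 160, 169, 198, 203, 207, 210, 249, 252, 253, 286, 287, 299, 308.
n = 24.
r = 1 + (35/100)·(24 − 1) = 1 + 8.05 = 9.05.
Rank 9 is 124 and rank 10 is 158.
Interpolate: 124 + 0.05·(158 − 124) = 124 + 0.05·34 = 125.7.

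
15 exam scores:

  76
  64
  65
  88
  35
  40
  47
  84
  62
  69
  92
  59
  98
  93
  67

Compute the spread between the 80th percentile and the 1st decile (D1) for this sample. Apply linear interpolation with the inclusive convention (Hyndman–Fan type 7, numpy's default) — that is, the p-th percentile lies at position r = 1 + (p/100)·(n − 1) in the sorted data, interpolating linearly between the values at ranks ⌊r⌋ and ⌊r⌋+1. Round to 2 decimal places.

Sorted: 35, 40, 47, 59, 62, 64, 65, 67, 69, 76, 84, 88, 92, 93, 98.
n = 15.
P10: r = 2.4; ranks 2–3 are 40, 47; interpolating gives 42.8.
P80: r = 12.2; ranks 12–13 are 88, 92; interpolating gives 88.8.
Difference: 88.8 − 42.8 = 46.

46.00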